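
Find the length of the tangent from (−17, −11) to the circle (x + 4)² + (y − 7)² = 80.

√413

Centre (−4, 7), r² = 80. |PO|² = (−13)² + (−18)² = 493.
Power of the point: PT² = |PO|² − r² = 413, so PT = √413.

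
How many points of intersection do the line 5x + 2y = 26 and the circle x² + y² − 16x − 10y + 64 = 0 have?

2

Substituting the line into the circle gives 29x² − 224x + 412 = 0.
Δ = 50176 − 47792 = 2384.
Two real roots: the line is a secant.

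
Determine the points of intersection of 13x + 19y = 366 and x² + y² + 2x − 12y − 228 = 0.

(−4, 22) and (15, 9)

Express y = (366 − 13x)/19 and substitute into the circle:
530x² − 5830x − 31800 = 0  ⟹  x² − 11x − 60 = 0
x = 15 or x = −4, giving (15, 9) and (−4, 22).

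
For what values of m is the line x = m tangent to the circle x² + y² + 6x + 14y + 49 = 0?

m = −6 or m = 0

For a tangent, require d(centre, line) = r = 3.
|1·(−3) + 0·(−7) − m| / √1 = 3
|m − (−3)| = 3, so m = 0 or m = −6.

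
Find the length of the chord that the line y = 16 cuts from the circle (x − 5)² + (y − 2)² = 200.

4

Centre (5, 2), r² = 200. Perpendicular distance d from centre to line = |−14| / √1 = 14.
Chord = 2√(r² − d²) = 2·√(4) = 4.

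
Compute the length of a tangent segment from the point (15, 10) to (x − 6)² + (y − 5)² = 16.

3√10

The centre is (6, 5) and r = 4. The square of the distance from P to the centre is 81 + 25 = 106.
The tangent meets the radius at right angles, so tangent² = |PO|² − r² = 106 − 16 = 90.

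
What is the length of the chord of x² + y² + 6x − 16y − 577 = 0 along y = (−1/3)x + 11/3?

Substitute y = (11 − x)/3:
10x² + 80x − 5600 = 0  ⟹  x² + 8x − 560 = 0
x = 20 or x = −28, giving (20, −3) and (−28, 13).
|(20, −3) − (−28, 13)| = √((48)² + (−16)²) = 16√10.

16√10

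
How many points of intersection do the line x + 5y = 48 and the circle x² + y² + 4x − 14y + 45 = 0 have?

0

Centre (−2, 7), r² = 8. Distance² from centre to line = (−15)²/26 = 225/26.
Since d² > r², the line lies outside the circle.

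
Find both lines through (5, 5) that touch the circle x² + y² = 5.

x − 2y = −5 and 2x − y = 5

Let a tangent through (5, 5) have slope m. Its distance from (0, 0) must equal √5:
(−5m − (−5))² = 5(m² + 1)
2m² − 5m + 2 = 0, so m = 1/2 or m = 2.
Through (5, 5) these give x − 2y = −5 and 2x − y = 5.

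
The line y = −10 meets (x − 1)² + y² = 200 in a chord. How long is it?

The distance from (1, 0) to the line is 10, and r² = 200.
Half the chord is √(r² − d²) = √(100), so the full chord is 20.

20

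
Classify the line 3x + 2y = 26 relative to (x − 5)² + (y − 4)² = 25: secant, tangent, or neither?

secant

Substituting the line into the circle gives 13x² − 148x + 324 = 0.
Discriminant = (−148)² − 4·13·(324) = 5056 > 0.
Two real roots: the line is a secant.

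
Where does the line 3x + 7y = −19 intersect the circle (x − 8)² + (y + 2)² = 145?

(−4, −1) and (17, −10)

Express y = (−19 − 3x)/7 and substitute into the circle:
58x² − 754x − 3944 = 0  ⟹  x² − 13x − 68 = 0
x = 17 or x = −4, giving (17, −10) and (−4, −1).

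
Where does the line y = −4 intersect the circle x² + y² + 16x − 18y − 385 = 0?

Express y = −4 and substitute into the circle:
x² + 16x − 297 = 0
x = 11 or x = −27, giving (11, −4) and (−27, −4).

(−27, −4) and (11, −4)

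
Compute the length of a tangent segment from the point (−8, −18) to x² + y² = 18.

√370

The centre is (0, 0) and r = 3√2. The square of the distance from P to the centre is 64 + 324 = 388.
By the tangent–radius right angle, tangent length = √(|PO|² − r²) = √370.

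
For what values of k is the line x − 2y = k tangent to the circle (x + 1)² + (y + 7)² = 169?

k = 13 ± 13√5

For a tangent, require d(centre, line) = r = 13.
|1·(−1) − 2·(−7) − k| / √5 = 13
|k − (13)| = 13√5.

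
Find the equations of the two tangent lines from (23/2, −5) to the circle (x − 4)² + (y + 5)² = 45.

2x − y = 28 and 2x + y = 18

Write the tangent as mx − y + (−5 − m·(23/2)) = 0 and set its distance from the centre to 3√5:
[m·(−15/2) − (0)]² = 45(m² + 1)
m² − 4 = 0, so m = 2 or m = −2.
With m = 2: 2x − y = 28. With m = −2: 2x + y = 18.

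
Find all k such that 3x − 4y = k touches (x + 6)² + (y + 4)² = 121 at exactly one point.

The line touches the circle iff its distance from (−6, −4) is 11:
|3·(−6) − 4·(−4) − k| / √25 = 11
|k − (−2)| = 11·5, so k = 53 or k = −57.

k = −57 or k = 53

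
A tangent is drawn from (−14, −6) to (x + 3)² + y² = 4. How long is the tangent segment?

3√17

With centre O = (−3, 0), |OP|² = 157 and r² = 4.
By the tangent–radius right angle, tangent length = √(|PO|² − r²) = √153 = 3√17.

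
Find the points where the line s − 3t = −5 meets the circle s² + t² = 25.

Substitute t = (5 + s)/3:
10s² + 10s − 200 = 0  ⟹  s² + s − 20 = 0
s = 4 or s = −5, giving (4, 3) and (−5, 0).

(−5, 0) and (4, 3)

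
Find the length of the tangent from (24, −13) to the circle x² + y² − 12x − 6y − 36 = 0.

Centre (6, 3), r² = 81. |PO|² = (18)² + (−16)² = 580.
Power of the point: PT² = |PO|² − r² = 499, so PT = √499.

√499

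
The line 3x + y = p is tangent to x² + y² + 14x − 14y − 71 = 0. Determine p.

For a tangent, require d(centre, line) = r = 13.
|3·(−7) + 1·7 − p| / √10 = 13
|p − (−14)| = 13√10.

p = −14 ± 13√10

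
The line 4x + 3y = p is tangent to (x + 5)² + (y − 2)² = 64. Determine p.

Tangency holds when the distance from the centre (−5, 2) to the line equals the radius 8:
|4·(−5) + 3·2 − p| / √25 = 8
|p − (−14)| = 8·5, so p = 26 or p = −54.

p = −54 or p = 26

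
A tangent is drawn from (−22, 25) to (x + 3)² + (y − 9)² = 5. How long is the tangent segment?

With centre O = (−3, 9), |OP|² = 617 and r² = 5.
Power of the point: PT² = |PO|² − r² = 612, so PT = 6√17.

6√17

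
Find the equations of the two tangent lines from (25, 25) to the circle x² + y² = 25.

Let a tangent through (25, 25) have slope m. Its distance from (0, 0) must equal 5:
(−25m − (−25))² = 25(m² + 1)
12m² − 25m + 12 = 0, so m = 3/4 or m = 4/3.
With m = 3/4: 3x − 4y = −25. With m = 4/3: 4x − 3y = 25.

3x − 4y = −25 and 4x − 3y = 25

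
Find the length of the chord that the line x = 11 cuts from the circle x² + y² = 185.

16

Centre (0, 0), r² = 185. Perpendicular distance d from centre to line = |−11| / √1 = 11.
Chord = 2√(r² − d²) = 2·√(64) = 16.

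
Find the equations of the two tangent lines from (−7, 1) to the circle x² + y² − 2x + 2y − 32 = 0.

5x + 3y = −32 and 3x − 5y = −26

Let a tangent through (−7, 1) have slope m. Its distance from (1, −1) must equal √34:
[m·(8) − (−2)]² = 34(m² + 1)
15m² + 16m − 15 = 0, so m = −5/3 or m = 3/5.
With m = −5/3: 5x + 3y = −32. With m = 3/5: 3x − 5y = −26.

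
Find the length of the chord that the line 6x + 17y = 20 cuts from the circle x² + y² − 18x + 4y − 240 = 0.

From the line, y = (20 − 6x)/17. Substituting:
325x² − 5850x − 67600 = 0  ⟹  x² − 18x − 208 = 0
x = 26 or x = −8, giving (26, −8) and (−8, 4).
|(26, −8) − (−8, 4)| = √((34)² + (−12)²) = 10√13.

10√13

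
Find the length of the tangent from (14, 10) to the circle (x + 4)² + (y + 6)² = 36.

4√34

Centre (−4, −6), r² = 36. |PO|² = (18)² + (16)² = 580.
Power of the point: PT² = |PO|² − r² = 544, so PT = 4√34.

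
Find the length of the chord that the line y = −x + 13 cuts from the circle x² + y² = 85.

From the line, y = −x + 13. Substituting:
2x² − 26x + 84 = 0  ⟹  x² − 13x + 42 = 0
x = 7 or x = 6, giving (7, 6) and (6, 7).
|(7, 6) − (6, 7)| = √((1)² + (−1)²) = √2.

√2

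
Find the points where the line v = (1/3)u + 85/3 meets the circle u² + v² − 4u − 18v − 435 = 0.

Express v = (85 + u)/3 and substitute into the circle:
10u² + 80u − 1280 = 0  ⟹  u² + 8u − 128 = 0
u = 8 or u = −16, giving (8, 31) and (−16, 23).

(−16, 23) and (8, 31)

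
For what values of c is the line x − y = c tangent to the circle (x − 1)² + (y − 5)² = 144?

The line touches the circle iff its distance from (1, 5) is 12:
|1·1 − 1·5 − c| / √2 = 12
|c − (−4)| = 12√2.

c = −4 ± 12√2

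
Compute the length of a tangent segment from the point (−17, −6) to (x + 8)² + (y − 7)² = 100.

The centre is (−8, 7) and r = 10. The square of the distance from P to the centre is 81 + 169 = 250.
The tangent meets the radius at right angles, so tangent² = |PO|² − r² = 250 − 100 = 150.

5√6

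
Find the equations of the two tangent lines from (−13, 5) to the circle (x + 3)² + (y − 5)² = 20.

A line y − (5) = m(x − (−13)) is tangent when its distance from (−3, 5) is 2√5:
(10m − (0))² = 20(m² + 1)
4m² − 1 = 0, so m = 1/2 or m = −1/2.
With m = 1/2: x − 2y = −23. With m = −1/2: x + 2y = −3.

x − 2y = −23 and x + 2y = −3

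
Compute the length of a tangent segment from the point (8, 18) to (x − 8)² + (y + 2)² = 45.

√355

Centre (8, −2), r² = 45. |PO|² = (0)² + (20)² = 400.
The tangent meets the radius at right angles, so tangent² = |PO|² − r² = 400 − 45 = 355.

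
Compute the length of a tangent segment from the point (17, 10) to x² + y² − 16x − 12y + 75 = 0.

With centre O = (8, 6), |OP|² = 97 and r² = 25.
By the tangent–radius right angle, tangent length = √(|PO|² − r²) = √72 = 6√2.

6√2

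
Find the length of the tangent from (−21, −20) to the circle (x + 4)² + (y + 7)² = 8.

Centre (−4, −7), r² = 8. |PO|² = (−17)² + (−13)² = 458.
Power of the point: PT² = |PO|² − r² = 450, so PT = 15√2.

15√2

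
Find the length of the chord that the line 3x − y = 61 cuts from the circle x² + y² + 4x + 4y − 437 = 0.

3√10

From the line, y = 3x − 61. Substituting:
10x² − 350x + 3040 = 0  ⟹  x² − 35x + 304 = 0
x = 19 or x = 16, giving (19, −4) and (16, −13).
|(19, −4) − (16, −13)| = √((3)² + (9)²) = 3√10.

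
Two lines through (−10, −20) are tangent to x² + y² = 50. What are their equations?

Write the tangent as mx − y + (−20 − m·(−10)) = 0 and set its distance from the centre to 5√2:
(10m − (20))² = 50(m² + 1)
m² − 8m + 7 = 0, so m = 7 or m = 1.
With m = 7: 7x − y = −50. With m = 1: x − y = 10.

7x − y = −50 and x − y = 10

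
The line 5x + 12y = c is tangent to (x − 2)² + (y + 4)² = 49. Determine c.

The line touches the circle iff its distance from (2, −4) is 7:
|5·2 + 12·(−4) − c| / √169 = 7
|c − (−38)| = 7·13, so c = 53 or c = −129.

c = −129 or c = 53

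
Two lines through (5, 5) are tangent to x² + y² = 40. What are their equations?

Write the tangent as mx − y + (5 − m·(5)) = 0 and set its distance from the centre to 2√10:
(−5m − (−5))² = 40(m² + 1)
3m² + 10m + 3 = 0, so m = −3 or m = −1/3.
With m = −3: 3x + y = 20. With m = −1/3: x + 3y = 20.

3x + y = 20 and x + 3y = 20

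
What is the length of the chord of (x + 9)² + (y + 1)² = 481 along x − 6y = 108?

Substitute y = (−108 + x)/6:
37x² + 444x − 3996 = 0  ⟹  x² + 12x − 108 = 0
x = 6 or x = −18, giving (6, −17) and (−18, −21).
|(6, −17) − (−18, −21)| = √((24)² + (4)²) = 4√37.

4√37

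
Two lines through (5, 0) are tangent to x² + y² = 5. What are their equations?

x − 2y = 5 and x + 2y = 5

Let a tangent through (5, 0) have slope m. Its distance from (0, 0) must equal √5:
[m·(−5) − (0)]² = 5(m² + 1)
4m² − 1 = 0, so m = 1/2 or m = −1/2.
With m = 1/2: x − 2y = 5. With m = −1/2: x + 2y = 5.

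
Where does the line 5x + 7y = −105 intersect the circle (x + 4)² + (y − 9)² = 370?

(−21, 0) and (−7, −10)

From the line, y = (−105 − 5x)/7. Substituting:
74x² + 2072x + 10878 = 0  ⟹  x² + 28x + 147 = 0
x = −7 or x = −21, giving (−7, −10) and (−21, 0).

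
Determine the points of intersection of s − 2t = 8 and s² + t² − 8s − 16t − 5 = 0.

Substitute t = (−8 + s)/2:
5s² − 80s + 300 = 0  ⟹  s² − 16s + 60 = 0
s = 10 or s = 6, giving (10, 1) and (6, −1).

(6, −1) and (10, 1)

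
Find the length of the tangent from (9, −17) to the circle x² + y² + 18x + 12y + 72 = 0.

Centre (−9, −6), r² = 45. |PO|² = (18)² + (−11)² = 445.
The tangent meets the radius at right angles, so tangent² = |PO|² − r² = 445 − 45 = 400.

20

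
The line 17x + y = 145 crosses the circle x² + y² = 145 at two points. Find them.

Express y = −17x + 145 and substitute into the circle:
290x² − 4930x + 20880 = 0  ⟹  x² − 17x + 72 = 0
x = 9 or x = 8, giving (9, −8) and (8, 9).

(8, 9) and (9, −8)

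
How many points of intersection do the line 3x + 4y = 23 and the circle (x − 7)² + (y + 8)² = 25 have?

d² = (3·7 + 4·(−8) − (23))²/25 = 1156/25; r² = 25.
Since d² > r², the line lies outside the circle.

0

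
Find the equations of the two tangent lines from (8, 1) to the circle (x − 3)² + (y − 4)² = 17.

Let a tangent through (8, 1) have slope m. Its distance from (3, 4) must equal √17:
[m·(−5) − (3)]² = 17(m² + 1)
4m² + 15m − 4 = 0, so m = 1/4 or m = −4.
Through (8, 1) these give x − 4y = 4 and 4x + y = 33.

x − 4y = 4 and 4x + y = 33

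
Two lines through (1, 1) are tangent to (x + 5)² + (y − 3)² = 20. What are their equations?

A line y − (1) = m(x − (1)) is tangent when its distance from (−5, 3) is 2√5:
[m·(−6) − (2)]² = 20(m² + 1)
2m² + 3m − 2 = 0, so m = −2 or m = 1/2.
Through (1, 1) these give 2x + y = 3 and x − 2y = −1.

2x + y = 3 and x − 2y = −1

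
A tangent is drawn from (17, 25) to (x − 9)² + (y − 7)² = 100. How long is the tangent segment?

The centre is (9, 7) and r = 10. The square of the distance from P to the centre is 64 + 324 = 388.
Power of the point: PT² = |PO|² − r² = 288, so PT = 12√2.

12√2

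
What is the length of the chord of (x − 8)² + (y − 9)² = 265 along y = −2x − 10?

Substitute y = −2x − 10:
5x² + 60x + 160 = 0  ⟹  x² + 12x + 32 = 0
x = −4 or x = −8, giving (−4, −2) and (−8, 6).
|(−4, −2) − (−8, 6)| = √((4)² + (−8)²) = 4√5.

4√5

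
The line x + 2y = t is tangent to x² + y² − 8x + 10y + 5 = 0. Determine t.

For a tangent, require d(centre, line) = r = 6.
|1·4 + 2·(−5) − t| / √5 = 6
|t − (−6)| = 6√5.

t = −6 ± 6√5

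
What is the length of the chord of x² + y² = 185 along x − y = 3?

19√2

From the line, y = x − 3. Substituting:
2x² − 6x − 176 = 0  ⟹  x² − 3x − 88 = 0
x = 11 or x = −8, giving (11, 8) and (−8, −11).
Chord length = distance between (11, 8) and (−8, −11) = √722 = 19√2.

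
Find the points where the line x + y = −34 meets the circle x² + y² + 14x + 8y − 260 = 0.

Substitute y = −x − 34:
2x² + 74x + 624 = 0  ⟹  x² + 37x + 312 = 0
x = −13 or x = −24, giving (−13, −21) and (−24, −10).

(−24, −10) and (−13, −21)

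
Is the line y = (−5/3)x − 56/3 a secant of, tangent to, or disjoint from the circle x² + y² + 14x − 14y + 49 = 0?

disjoint

Substituting the line into the circle gives 34x² + 896x + 5929 = 0.
Discriminant = (896)² − 4·34·(5929) = −3528 < 0.
No real roots: the line does not meet the circle.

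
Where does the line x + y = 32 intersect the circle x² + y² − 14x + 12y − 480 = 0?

(16, 16) and (29, 3)

Express y = −x + 32 and substitute into the circle:
2x² − 90x + 928 = 0  ⟹  x² − 45x + 464 = 0
x = 29 or x = 16, giving (29, 3) and (16, 16).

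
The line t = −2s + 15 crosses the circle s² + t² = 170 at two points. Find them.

(1, 13) and (11, −7)

Express t = −2s + 15 and substitute into the circle:
5s² − 60s + 55 = 0  ⟹  s² − 12s + 11 = 0
s = 11 or s = 1, giving (11, −7) and (1, 13).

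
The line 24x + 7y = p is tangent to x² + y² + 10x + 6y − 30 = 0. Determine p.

p = −341 or p = 59

The line touches the circle iff its distance from (−5, −3) is 8:
|24·(−5) + 7·(−3) − p| / √625 = 8
|p − (−141)| = 8·25, so p = 59 or p = −341.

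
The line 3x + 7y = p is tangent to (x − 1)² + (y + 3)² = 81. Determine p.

p = −18 ± 9√58

For a tangent, require d(centre, line) = r = 9.
|3·1 + 7·(−3) − p| / √58 = 9
|p − (−18)| = 9√58.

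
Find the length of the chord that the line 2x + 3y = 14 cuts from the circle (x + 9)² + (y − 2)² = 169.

From the line, y = (14 − 2x)/3. Substituting:
13x² + 130x − 728 = 0  ⟹  x² + 10x − 56 = 0
x = 4 or x = −14, giving (4, 2) and (−14, 14).
|(4, 2) − (−14, 14)| = √((18)² + (−12)²) = 6√13.

6√13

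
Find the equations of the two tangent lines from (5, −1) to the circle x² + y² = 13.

2x − 3y = 13 and 3x + 2y = 13

Write the tangent as mx − y + (−1 − m·(5)) = 0 and set its distance from the centre to √13:
[m·(−5) − (1)]² = 13(m² + 1)
6m² + 5m − 6 = 0, so m = 2/3 or m = −3/2.
With m = 2/3: 2x − 3y = 13. With m = −3/2: 3x + 2y = 13.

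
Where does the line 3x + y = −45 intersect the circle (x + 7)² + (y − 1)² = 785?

Express y = −3x − 45 and substitute into the circle:
10x² + 290x + 1380 = 0  ⟹  x² + 29x + 138 = 0
x = −6 or x = −23, giving (−6, −27) and (−23, 24).

(−23, 24) and (−6, −27)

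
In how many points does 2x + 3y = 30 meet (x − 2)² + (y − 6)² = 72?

2

Substituting the line into the circle gives 13x² − 84x − 468 = 0.
Δ = 7056 − (−24336) = 31392.
Two real roots: the line is a secant.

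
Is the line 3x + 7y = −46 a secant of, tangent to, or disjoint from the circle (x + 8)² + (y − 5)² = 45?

disjoint

Substituting the line into the circle gives 58x² + 1270x + 7492 = 0.
Δ = 1612900 − 1738144 = −125244.
No real roots: the line does not meet the circle.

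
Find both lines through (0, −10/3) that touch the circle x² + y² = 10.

x + 3y = −10 and x − 3y = 10

A line y − (−10/3) = m(x − (0)) is tangent when its distance from (0, 0) is √10:
[m·(0) − (10/3)]² = 10(m² + 1)
9m² − 1 = 0, so m = −1/3 or m = 1/3.
With m = −1/3: x + 3y = −10. With m = 1/3: x − 3y = 10.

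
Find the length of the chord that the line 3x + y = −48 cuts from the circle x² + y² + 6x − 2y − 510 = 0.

12√10

Substitute y = −3x − 48:
10x² + 300x + 1890 = 0  ⟹  x² + 30x + 189 = 0
x = −9 or x = −21, giving (−9, −21) and (−21, 15).
|(−9, −21) − (−21, 15)| = √((12)² + (−36)²) = 12√10.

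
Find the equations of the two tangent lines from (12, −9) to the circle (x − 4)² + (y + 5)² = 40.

3x + y = 27 and x − 3y = 39

Let a tangent through (12, −9) have slope m. Its distance from (4, −5) must equal 2√10:
(−8m − (4))² = 40(m² + 1)
3m² + 8m − 3 = 0, so m = −3 or m = 1/3.
With m = −3: 3x + y = 27. With m = 1/3: x − 3y = 39.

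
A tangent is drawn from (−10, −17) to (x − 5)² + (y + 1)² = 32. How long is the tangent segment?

Centre (5, −1), r² = 32. |PO|² = (−15)² + (−16)² = 481.
The tangent meets the radius at right angles, so tangent² = |PO|² − r² = 481 − 32 = 449.

√449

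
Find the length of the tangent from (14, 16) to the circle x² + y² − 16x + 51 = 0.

The centre is (8, 0) and r = √13. The square of the distance from P to the centre is 36 + 256 = 292.
By the tangent–radius right angle, tangent length = √(|PO|² − r²) = √279 = 3√31.

3√31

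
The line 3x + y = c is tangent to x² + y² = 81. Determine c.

Tangency holds when the distance from the centre (0, 0) to the line equals the radius 9:
|3·0 + 1·0 − c| / √10 = 9
|c| = 9√10.

c = ±9√10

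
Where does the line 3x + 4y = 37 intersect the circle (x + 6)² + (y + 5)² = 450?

From the line, y = (37 − 3x)/4. Substituting:
25x² − 150x − 3375 = 0  ⟹  x² − 6x − 135 = 0
x = 15 or x = −9, giving (15, −2) and (−9, 16).

(−9, 16) and (15, −2)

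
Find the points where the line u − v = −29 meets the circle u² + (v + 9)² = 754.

Substitute v = u + 29:
2u² + 76u + 690 = 0  ⟹  u² + 38u + 345 = 0
u = −15 or u = −23, giving (−15, 14) and (−23, 6).

(−23, 6) and (−15, 14)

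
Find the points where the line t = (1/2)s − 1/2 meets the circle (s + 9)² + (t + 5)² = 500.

(−29, −15) and (11, 5)

Substitute t = (−1 + s)/2:
5s² + 90s − 1595 = 0  ⟹  s² + 18s − 319 = 0
s = 11 or s = −29, giving (11, 5) and (−29, −15).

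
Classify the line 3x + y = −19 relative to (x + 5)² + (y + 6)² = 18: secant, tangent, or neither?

secant

Substituting the line into the circle gives 10x² + 88x + 176 = 0.
Discriminant = (88)² − 4·10·(176) = 704 > 0.
Two real roots: the line is a secant.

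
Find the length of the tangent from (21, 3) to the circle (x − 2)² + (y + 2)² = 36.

Centre (2, −2), r² = 36. |PO|² = (19)² + (5)² = 386.
The tangent meets the radius at right angles, so tangent² = |PO|² − r² = 386 − 36 = 350.

5√14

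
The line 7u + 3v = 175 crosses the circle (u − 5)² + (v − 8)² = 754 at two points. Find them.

(10, 35) and (28, −7)

Substitute v = (175 − 7u)/3:
58u² − 2204u + 16240 = 0  ⟹  u² − 38u + 280 = 0
u = 28 or u = 10, giving (28, −7) and (10, 35).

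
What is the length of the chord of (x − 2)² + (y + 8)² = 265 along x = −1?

32

The distance from (2, −8) to the line is 3, and r² = 265.
Chord = 2√(r² − d²) = 2·√(256) = 32.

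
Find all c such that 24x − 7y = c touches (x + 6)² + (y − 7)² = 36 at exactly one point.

The line touches the circle iff its distance from (−6, 7) is 6:
|24·(−6) − 7·7 − c| / √625 = 6
|c − (−193)| = 6·25, so c = −43 or c = −343.

c = −343 or c = −43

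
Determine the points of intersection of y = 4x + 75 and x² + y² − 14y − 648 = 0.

(−21, −9) and (−11, 31)

From the line, y = 4x + 75. Substituting:
17x² + 544x + 3927 = 0  ⟹  x² + 32x + 231 = 0
x = −11 or x = −21, giving (−11, 31) and (−21, −9).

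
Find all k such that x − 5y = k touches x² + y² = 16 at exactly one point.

The line touches the circle iff its distance from (0, 0) is 4:
|1·0 − 5·0 − k| / √26 = 4
|k| = 4√26.

k = ±4√26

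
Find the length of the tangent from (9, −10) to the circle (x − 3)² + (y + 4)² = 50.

With centre O = (3, −4), |OP|² = 72 and r² = 50.
The tangent meets the radius at right angles, so tangent² = |PO|² − r² = 72 − 50 = 22.

√22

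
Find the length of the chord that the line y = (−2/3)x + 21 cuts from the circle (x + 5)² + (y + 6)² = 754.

From the line, y = (63 − 2x)/3. Substituting:
13x² − 234x = 0  ⟹  x² − 18x = 0
x = 18 or x = 0, giving (18, 9) and (0, 21).
Chord length = distance between (18, 9) and (0, 21) = √468 = 6√13.

6√13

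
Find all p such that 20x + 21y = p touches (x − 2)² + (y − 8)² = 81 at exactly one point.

For a tangent, require d(centre, line) = r = 9.
|20·2 + 21·8 − p| / √841 = 9
|p − (208)| = 9·29, so p = 469 or p = −53.

p = −53 or p = 469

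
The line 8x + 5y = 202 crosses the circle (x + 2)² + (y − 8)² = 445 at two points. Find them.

Express y = (202 − 8x)/5 and substitute into the circle:
89x² − 2492x + 15219 = 0  ⟹  x² − 28x + 171 = 0
x = 19 or x = 9, giving (19, 10) and (9, 26).

(9, 26) and (19, 10)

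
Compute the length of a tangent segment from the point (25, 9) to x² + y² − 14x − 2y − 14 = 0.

18

With centre O = (7, 1), |OP|² = 388 and r² = 64.
The tangent meets the radius at right angles, so tangent² = |PO|² − r² = 388 − 64 = 324.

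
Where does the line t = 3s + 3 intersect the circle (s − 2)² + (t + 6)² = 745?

(−11, −30) and (6, 21)

Substitute t = 3s + 3:
10s² + 50s − 660 = 0  ⟹  s² + 5s − 66 = 0
s = 6 or s = −11, giving (6, 21) and (−11, −30).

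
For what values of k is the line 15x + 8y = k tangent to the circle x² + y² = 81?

k = −153 or k = 153

The line touches the circle iff its distance from (0, 0) is 9:
|15·0 + 8·0 − k| / √289 = 9
|k| = 9·17, so k = 153 or k = −153.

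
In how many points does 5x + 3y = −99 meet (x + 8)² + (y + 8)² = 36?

Substituting the line into the circle gives 34x² + 894x + 5877 = 0.
Δ = 799236 − 799272 = −36.
No real roots: the line does not meet the circle.

0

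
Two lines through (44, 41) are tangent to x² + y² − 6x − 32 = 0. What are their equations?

4x − 5y = −29 and 5x − 4y = 56

Let a tangent through (44, 41) have slope m. Its distance from (3, 0) must equal √41:
[m·(−41) − (−41)]² = 41(m² + 1)
20m² − 41m + 20 = 0, so m = 4/5 or m = 5/4.
With m = 4/5: 4x − 5y = −29. With m = 5/4: 5x − 4y = 56.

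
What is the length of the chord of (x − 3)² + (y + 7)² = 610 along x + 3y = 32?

The distance from (3, −7) to the line is 50/√10, and r² = 610.
Half the chord is √(r² − d²) = √(360), so the full chord is 12√10.

12√10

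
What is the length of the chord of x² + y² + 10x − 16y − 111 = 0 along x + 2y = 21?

12√5

The distance from (−5, 8) to the line is 10/√5, and r² = 200.
Chord = 2√(r² − d²) = 2·√(180) = 12√5.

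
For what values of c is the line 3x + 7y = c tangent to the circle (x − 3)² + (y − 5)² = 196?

Tangency holds when the distance from the centre (3, 5) to the line equals the radius 14:
|3·3 + 7·5 − c| / √58 = 14
|c − (44)| = 14√58.

c = 44 ± 14√58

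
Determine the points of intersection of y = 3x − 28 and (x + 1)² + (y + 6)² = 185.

Express y = 3x − 28 and substitute into the circle:
10x² − 130x + 300 = 0  ⟹  x² − 13x + 30 = 0
x = 10 or x = 3, giving (10, 2) and (3, −19).

(3, −19) and (10, 2)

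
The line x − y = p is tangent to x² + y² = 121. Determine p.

p = ±11√2

The line touches the circle iff its distance from (0, 0) is 11:
|1·0 − 1·0 − p| / √2 = 11
|p| = 11√2.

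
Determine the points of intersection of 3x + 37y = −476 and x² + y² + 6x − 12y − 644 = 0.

(−23, −11) and (14, −14)

Express y = (−476 − 3x)/37 and substitute into the circle:
1378x² + 12402x − 443716 = 0  ⟹  x² + 9x − 322 = 0
x = 14 or x = −23, giving (14, −14) and (−23, −11).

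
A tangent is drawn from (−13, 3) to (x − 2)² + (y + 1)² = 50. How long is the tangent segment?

The centre is (2, −1) and r = 5√2. The square of the distance from P to the centre is 225 + 16 = 241.
By the tangent–radius right angle, tangent length = √(|PO|² − r²) = √191.

√191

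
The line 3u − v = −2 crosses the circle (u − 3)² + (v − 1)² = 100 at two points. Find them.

Express v = 3u + 2 and substitute into the circle:
10u² − 90 = 0  ⟹  u² − 9 = 0
u = 3 or u = −3, giving (3, 11) and (−3, −7).

(−3, −7) and (3, 11)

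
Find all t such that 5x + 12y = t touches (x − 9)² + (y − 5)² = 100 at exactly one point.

t = −25 or t = 235

For a tangent, require d(centre, line) = r = 10.
|5·9 + 12·5 − t| / √169 = 10
|t − (105)| = 10·13, so t = 235 or t = −25.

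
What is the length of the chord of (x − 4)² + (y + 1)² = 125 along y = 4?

Centre (4, −1), r² = 125. Perpendicular distance d from centre to line = |−5| / √1 = 5.
Half the chord is √(r² − d²) = √(100), so the full chord is 20.

20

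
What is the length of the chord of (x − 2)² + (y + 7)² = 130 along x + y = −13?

Express y = −x − 13 and substitute into the circle:
2x² + 8x − 90 = 0  ⟹  x² + 4x − 45 = 0
x = 5 or x = −9, giving (5, −18) and (−9, −4).
Chord length = distance between (5, −18) and (−9, −4) = √392 = 14√2.

14√2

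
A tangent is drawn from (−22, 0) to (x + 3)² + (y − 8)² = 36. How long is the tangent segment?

With centre O = (−3, 8), |OP|² = 425 and r² = 36.
Power of the point: PT² = |PO|² − r² = 389, so PT = √389.

√389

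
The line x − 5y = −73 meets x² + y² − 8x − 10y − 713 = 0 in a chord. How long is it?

10√26

Centre (4, 5), r² = 754. Perpendicular distance d from centre to line = |52| / √26 = 52/√26.
Chord = 2√(r² − d²) = 2·√(650) = 10√26.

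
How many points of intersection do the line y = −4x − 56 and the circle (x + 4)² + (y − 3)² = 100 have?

Substituting the line into the circle gives 17x² + 480x + 3397 = 0.
Discriminant = (480)² − 4·17·(3397) = −596 < 0.
No real roots: the line does not meet the circle.

0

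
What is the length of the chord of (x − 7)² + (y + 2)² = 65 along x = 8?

16

The line gives x = 8. Substituting into the circle:
y² + 4y − 60 = 0
y = 6 or y = −10, giving (8, 6) and (8, −10).
|(8, 6) − (8, −10)| = √((0)² + (16)²) = 16.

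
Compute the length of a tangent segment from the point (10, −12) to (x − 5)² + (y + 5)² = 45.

With centre O = (5, −5), |OP|² = 74 and r² = 45.
Power of the point: PT² = |PO|² − r² = 29, so PT = √29.

√29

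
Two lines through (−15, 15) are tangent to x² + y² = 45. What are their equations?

x + 2y = 15 and 2x + y = −15

A line y − (15) = m(x − (−15)) is tangent when its distance from (0, 0) is 3√5:
(15m − (−15))² = 45(m² + 1)
2m² + 5m + 2 = 0, so m = −1/2 or m = −2.
With m = −1/2: x + 2y = 15. With m = −2: 2x + y = −15.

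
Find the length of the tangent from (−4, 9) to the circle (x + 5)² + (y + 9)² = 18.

With centre O = (−5, −9), |OP|² = 325 and r² = 18.
The tangent meets the radius at right angles, so tangent² = |PO|² − r² = 325 − 18 = 307.

√307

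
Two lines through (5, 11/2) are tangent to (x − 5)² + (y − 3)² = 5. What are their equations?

Write the tangent as mx − y + (11/2 − m·(5)) = 0 and set its distance from the centre to √5:
(0m − (−5/2))² = 5(m² + 1)
4m² − 1 = 0, so m = 1/2 or m = −1/2.
Through (5, 11/2) these give x − 2y = −6 and x + 2y = 16.

x − 2y = −6 and x + 2y = 16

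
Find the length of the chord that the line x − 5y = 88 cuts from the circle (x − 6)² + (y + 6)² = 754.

The distance from (6, −6) to the line is 52/√26, and r² = 754.
Half the chord is √(r² − d²) = √(650), so the full chord is 10√26.

10√26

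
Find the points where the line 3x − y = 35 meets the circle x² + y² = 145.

From the line, y = 3x − 35. Substituting:
10x² − 210x + 1080 = 0  ⟹  x² − 21x + 108 = 0
x = 12 or x = 9, giving (12, 1) and (9, −8).

(9, −8) and (12, 1)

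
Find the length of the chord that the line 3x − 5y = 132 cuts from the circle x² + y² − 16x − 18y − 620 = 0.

From the line, y = (−132 + 3x)/5. Substituting:
34x² − 1462x + 13804 = 0  ⟹  x² − 43x + 406 = 0
x = 29 or x = 14, giving (29, −9) and (14, −18).
|(29, −9) − (14, −18)| = √((15)² + (9)²) = 3√34.

3√34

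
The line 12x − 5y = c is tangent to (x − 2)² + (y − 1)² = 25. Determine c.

The line touches the circle iff its distance from (2, 1) is 5:
|12·2 − 5·1 − c| / √169 = 5
|c − (19)| = 5·13, so c = 84 or c = −46.

c = −46 or c = 84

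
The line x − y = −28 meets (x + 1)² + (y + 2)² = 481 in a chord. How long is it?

Substitute y = x + 28:
2x² + 62x + 420 = 0  ⟹  x² + 31x + 210 = 0
x = −10 or x = −21, giving (−10, 18) and (−21, 7).
|(−10, 18) − (−21, 7)| = √((11)² + (11)²) = 11√2.

11√2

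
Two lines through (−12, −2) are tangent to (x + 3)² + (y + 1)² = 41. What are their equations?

4x + 5y = −58 and 5x − 4y = −52

Let a tangent through (−12, −2) have slope m. Its distance from (−3, −1) must equal √41:
[m·(9) − (1)]² = 41(m² + 1)
20m² − 9m − 20 = 0, so m = −4/5 or m = 5/4.
Through (−12, −2) these give 4x + 5y = −58 and 5x − 4y = −52.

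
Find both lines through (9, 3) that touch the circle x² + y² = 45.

2x − y = 15 and x + 2y = 15

Write the tangent as mx − y + (3 − m·(9)) = 0 and set its distance from the centre to 3√5:
[m·(−9) − (−3)]² = 45(m² + 1)
2m² − 3m − 2 = 0, so m = 2 or m = −1/2.
Through (9, 3) these give 2x − y = 15 and x + 2y = 15.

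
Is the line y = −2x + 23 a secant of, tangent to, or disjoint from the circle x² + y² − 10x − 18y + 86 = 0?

secant

Substituting the line into the circle gives 5x² − 66x + 201 = 0.
Discriminant = (−66)² − 4·5·(201) = 336 > 0.
Two real roots: the line is a secant.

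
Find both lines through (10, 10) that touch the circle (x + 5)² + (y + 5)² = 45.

x − 2y = −10 and 2x − y = 10

Write the tangent as mx − y + (10 − m·(10)) = 0 and set its distance from the centre to 3√5:
[m·(−15) − (−15)]² = 45(m² + 1)
2m² − 5m + 2 = 0, so m = 1/2 or m = 2.
With m = 1/2: x − 2y = −10. With m = 2: 2x − y = 10.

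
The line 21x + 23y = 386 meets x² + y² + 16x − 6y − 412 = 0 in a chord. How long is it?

√970

Centre (−8, 3), r² = 485. Perpendicular distance d from centre to line = |−485| / √970 = 485/√970.
Chord = 2√(r² − d²) = 2·√(485/2) = √970.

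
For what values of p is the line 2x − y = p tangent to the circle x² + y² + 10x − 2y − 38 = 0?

p = −11 ± 8√5

The line touches the circle iff its distance from (−5, 1) is 8:
|2·(−5) − 1·1 − p| / √5 = 8
|p − (−11)| = 8√5.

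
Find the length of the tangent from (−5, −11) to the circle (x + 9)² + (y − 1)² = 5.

√155

With centre O = (−9, 1), |OP|² = 160 and r² = 5.
Power of the point: PT² = |PO|² − r² = 155, so PT = √155.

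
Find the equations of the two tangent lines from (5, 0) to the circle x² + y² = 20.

Write the tangent as mx − y + (0 − m·(5)) = 0 and set its distance from the centre to 2√5:
(−5m − (0))² = 20(m² + 1)
m² − 4 = 0, so m = 2 or m = −2.
Through (5, 0) these give 2x − y = 10 and 2x + y = 10.

2x − y = 10 and 2x + y = 10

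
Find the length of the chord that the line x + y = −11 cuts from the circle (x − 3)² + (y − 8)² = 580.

The distance from (3, 8) to the line is 22/√2, and r² = 580.
Chord = 2√(r² − d²) = 2·√(338) = 26√2.

26√2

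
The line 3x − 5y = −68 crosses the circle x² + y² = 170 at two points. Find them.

(−11, 7) and (−1, 13)

Express y = (68 + 3x)/5 and substitute into the circle:
34x² + 408x + 374 = 0  ⟹  x² + 12x + 11 = 0
x = −1 or x = −11, giving (−1, 13) and (−11, 7).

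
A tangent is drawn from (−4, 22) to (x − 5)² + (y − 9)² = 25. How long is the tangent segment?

With centre O = (5, 9), |OP|² = 250 and r² = 25.
Power of the point: PT² = |PO|² − r² = 225, so PT = 15.

15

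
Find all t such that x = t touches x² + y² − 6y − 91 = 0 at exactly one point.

t = −10 or t = 10

Tangency holds when the distance from the centre (0, 3) to the line equals the radius 10:
|1·0 + 0·3 − t| / √1 = 10
|t| = 10, so t = 10 or t = −10.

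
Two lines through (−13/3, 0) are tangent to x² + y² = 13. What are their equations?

3x − 2y = −13 and 3x + 2y = −13

Let a tangent through (−13/3, 0) have slope m. Its distance from (0, 0) must equal √13:
[m·(13/3) − (0)]² = 13(m² + 1)
4m² − 9 = 0, so m = 3/2 or m = −3/2.
With m = 3/2: 3x − 2y = −13. With m = −3/2: 3x + 2y = −13.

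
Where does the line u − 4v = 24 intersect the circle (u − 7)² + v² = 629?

Express v = (−24 + u)/4 and substitute into the circle:
17u² − 272u − 8704 = 0  ⟹  u² − 16u − 512 = 0
u = 32 or u = −16, giving (32, 2) and (−16, −10).

(−16, −10) and (32, 2)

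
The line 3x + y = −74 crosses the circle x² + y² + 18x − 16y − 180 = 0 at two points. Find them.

Express y = −3x − 74 and substitute into the circle:
10x² + 510x + 6480 = 0  ⟹  x² + 51x + 648 = 0
x = −24 or x = −27, giving (−24, −2) and (−27, 7).

(−27, 7) and (−24, −2)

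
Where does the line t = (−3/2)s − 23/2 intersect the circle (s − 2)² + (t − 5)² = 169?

Substitute t = (−23 − 3s)/2:
13s² + 182s + 429 = 0  ⟹  s² + 14s + 33 = 0
s = −3 or s = −11, giving (−3, −7) and (−11, 5).

(−11, 5) and (−3, −7)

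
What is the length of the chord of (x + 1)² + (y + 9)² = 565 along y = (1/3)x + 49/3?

√10

Express y = (49 + x)/3 and substitute into the circle:
10x² + 170x + 700 = 0  ⟹  x² + 17x + 70 = 0
x = −7 or x = −10, giving (−7, 14) and (−10, 13).
|(−7, 14) − (−10, 13)| = √((3)² + (1)²) = √10.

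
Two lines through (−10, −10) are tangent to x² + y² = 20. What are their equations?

2x − y = −10 and x − 2y = 10

A line y − (−10) = m(x − (−10)) is tangent when its distance from (0, 0) is 2√5:
[m·(10) − (10)]² = 20(m² + 1)
2m² − 5m + 2 = 0, so m = 2 or m = 1/2.
With m = 2: 2x − y = −10. With m = 1/2: x − 2y = 10.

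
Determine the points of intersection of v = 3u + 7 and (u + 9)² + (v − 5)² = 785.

From the line, v = 3u + 7. Substituting:
10u² + 30u − 700 = 0  ⟹  u² + 3u − 70 = 0
u = 7 or u = −10, giving (7, 28) and (−10, −23).

(−10, −23) and (7, 28)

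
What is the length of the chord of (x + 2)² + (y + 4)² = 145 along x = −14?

The distance from (−2, −4) to the line is 12, and r² = 145.
Half the chord is √(r² − d²) = √(1), so the full chord is 2.

2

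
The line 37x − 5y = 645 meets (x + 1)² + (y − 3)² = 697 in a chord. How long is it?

From the line, y = (−645 + 37x)/5. Substituting:
1394x² − 48790x + 418200 = 0  ⟹  x² − 35x + 300 = 0
x = 20 or x = 15, giving (20, 19) and (15, −18).
|(20, 19) − (15, −18)| = √((5)² + (37)²) = √1394.

√1394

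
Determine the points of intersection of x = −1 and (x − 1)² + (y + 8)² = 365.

(−1, −27) and (−1, 11)

The line gives x = −1. Substituting into the circle:
y² + 16y − 297 = 0
y = 11 or y = −27, giving (−1, 11) and (−1, −27).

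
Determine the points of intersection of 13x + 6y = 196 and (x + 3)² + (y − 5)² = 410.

(4, 24) and (16, −2)

Express y = (196 − 13x)/6 and substitute into the circle:
205x² − 4100x + 13120 = 0  ⟹  x² − 20x + 64 = 0
x = 16 or x = 4, giving (16, −2) and (4, 24).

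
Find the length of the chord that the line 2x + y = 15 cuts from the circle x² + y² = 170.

The distance from (0, 0) to the line is 15/√5, and r² = 170.
Half the chord is √(r² − d²) = √(125), so the full chord is 10√5.

10√5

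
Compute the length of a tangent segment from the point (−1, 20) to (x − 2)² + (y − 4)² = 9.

16

Centre (2, 4), r² = 9. |PO|² = (−3)² + (16)² = 265.
By the tangent–radius right angle, tangent length = √(|PO|² − r²) = √256 = 16.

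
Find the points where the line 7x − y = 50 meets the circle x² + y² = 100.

Express y = 7x − 50 and substitute into the circle:
50x² − 700x + 2400 = 0  ⟹  x² − 14x + 48 = 0
x = 8 or x = 6, giving (8, 6) and (6, −8).

(6, −8) and (8, 6)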